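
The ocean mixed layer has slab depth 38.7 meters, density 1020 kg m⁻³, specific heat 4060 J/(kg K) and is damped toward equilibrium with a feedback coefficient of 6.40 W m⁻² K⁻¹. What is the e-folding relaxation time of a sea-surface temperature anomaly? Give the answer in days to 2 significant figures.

290 days

Areal heat capacity C = ρ c_p D = 1020 × 4060 × 38.7 = 1.60×10^8 J m⁻² K⁻¹.
Relaxation time τ = C / λ = 1.60×10^8 / 6.40 = 2.50×10^7 s.
In days: 2.50×10^7 s / (86400 s/day) = 290 days.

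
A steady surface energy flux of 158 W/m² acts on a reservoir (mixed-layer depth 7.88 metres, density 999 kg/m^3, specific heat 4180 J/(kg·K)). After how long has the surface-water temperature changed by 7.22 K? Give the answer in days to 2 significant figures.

Areal heat capacity C = ρ c_p D = 999 × 4180 × 7.88 = 3.29×10^7 J/(m²·K).
Time required: Δt = C ΔT / F = 3.29×10^7 × 7.22 / 158 = 1.50×10^6 s.
In days: 1.50×10^6 s / (86400 s/day) = 17.4 days.

17 days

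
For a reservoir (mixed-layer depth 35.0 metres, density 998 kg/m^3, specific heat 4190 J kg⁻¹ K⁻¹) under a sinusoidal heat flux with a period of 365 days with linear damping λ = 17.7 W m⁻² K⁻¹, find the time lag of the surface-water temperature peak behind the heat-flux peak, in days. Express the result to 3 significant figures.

Areal heat capacity C = ρ c_p D = 998 × 4190 × 35.0 = 1.46×10^8 J/(m²·K).
ω = 2π / 3.15×10^7 s = 1.99×10^-7 s⁻¹.
Phase lag φ = arctan(Cω/λ) = arctan(29.2/17.7) = 1.03 rad.
Time lag = φ / ω = 1.03 / 1.99×10^-7 = 5.15×10^6 s = 59.6 days.

59.6 days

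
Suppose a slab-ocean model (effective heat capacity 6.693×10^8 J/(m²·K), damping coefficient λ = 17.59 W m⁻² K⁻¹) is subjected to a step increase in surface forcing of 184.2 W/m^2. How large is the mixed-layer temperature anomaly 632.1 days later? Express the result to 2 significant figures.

Areal heat capacity C = 6.693×10^8 J/(m²·K) (given).
τ = C / λ = 6.69×10^8 / 17.59 = 3.81×10^7 s.
Equilibrium anomaly ΔT_eq = F / λ = 184.2 / 17.59 = 10.5 K.
t = 632.1 days = 5.46×10^7 s, so t/τ = 1.44.
ΔT(t) = ΔT_eq (1 − e^(−t/τ)) = 10.5 × (1 − e^−1.44) = 7.98 K.

8.0 K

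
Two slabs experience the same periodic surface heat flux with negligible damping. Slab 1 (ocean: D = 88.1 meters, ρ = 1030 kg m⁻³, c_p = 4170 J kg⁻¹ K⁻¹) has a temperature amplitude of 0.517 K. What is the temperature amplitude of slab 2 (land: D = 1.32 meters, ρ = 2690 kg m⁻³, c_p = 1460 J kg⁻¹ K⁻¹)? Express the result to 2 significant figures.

38 K

C_ocean = 3.78×10^8 J/(m²·K); C_land = 5.18×10^6 J/(m²·K).
A ∝ 1/C ⇒ A_land = A_ocean × C_ocean/C_land = 0.517 × 73.0 = 37.7 K.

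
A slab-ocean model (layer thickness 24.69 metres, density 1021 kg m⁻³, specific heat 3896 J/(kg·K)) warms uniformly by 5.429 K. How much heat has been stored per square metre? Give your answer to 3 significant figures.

Areal heat capacity C = ρ c_p D = 1021 × 3896 × 24.69 = 9.82×10^7 J m⁻² K⁻¹.
ΔQ = C ΔT = 9.82×10^7 × 5.429 = 5.33×10^8 J/m².

5.33×10^8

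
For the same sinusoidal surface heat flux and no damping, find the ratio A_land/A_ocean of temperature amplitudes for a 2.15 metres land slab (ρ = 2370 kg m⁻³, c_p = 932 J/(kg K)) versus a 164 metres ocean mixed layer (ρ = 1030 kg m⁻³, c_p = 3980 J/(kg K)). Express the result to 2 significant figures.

140

C_ocean = 1030 × 3980 × 164 = 6.72×10^8 J/(m²·K).
C_land = 2370 × 932 × 2.15 = 4.75×10^6 J/(m²·K).
Undamped amplitude ∝ 1/C, so A_land/A_ocean = C_ocean/C_land = 142.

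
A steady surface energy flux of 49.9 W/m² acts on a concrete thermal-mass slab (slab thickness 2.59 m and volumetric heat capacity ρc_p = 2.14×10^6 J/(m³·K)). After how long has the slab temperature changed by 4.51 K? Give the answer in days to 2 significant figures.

5.8 days

Areal heat capacity C = ρc_p × D = 2.14×10^6 × 2.59 = 5.54×10^6 J m⁻² K⁻¹.
Time required: Δt = C ΔT / F = 5.54×10^6 × 4.51 / 49.9 = 5.01×10^5 s.
In days: 5.01×10^5 s / (86400 s/day) = 5.80 days.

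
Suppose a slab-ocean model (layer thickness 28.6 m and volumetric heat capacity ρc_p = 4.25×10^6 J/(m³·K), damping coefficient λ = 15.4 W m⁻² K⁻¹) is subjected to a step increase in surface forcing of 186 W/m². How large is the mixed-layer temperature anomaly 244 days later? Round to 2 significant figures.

11 K

Areal heat capacity C = ρc_p × D = 4.25×10^6 × 28.6 = 1.22×10^8 J/(m^2 K).
τ = C / λ = 1.22×10^8 / 15.4 = 7.89×10^6 s.
Equilibrium anomaly ΔT_eq = F / λ = 186 / 15.4 = 12.1 K.
t = 244 days = 2.11×10^7 s, so t/τ = 2.67.
ΔT(t) = ΔT_eq (1 − e^(−t/τ)) = 12.1 × (1 − e^−2.67) = 11.2 K.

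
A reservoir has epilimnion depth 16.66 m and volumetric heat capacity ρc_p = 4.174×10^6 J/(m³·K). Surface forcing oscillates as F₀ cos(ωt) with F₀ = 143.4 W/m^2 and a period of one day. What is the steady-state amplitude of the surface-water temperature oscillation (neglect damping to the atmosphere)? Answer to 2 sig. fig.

0.028 K

Areal heat capacity C = ρc_p × D = 4.174×10^6 × 16.66 = 6.95×10^7 J/(m²·K).
Angular frequency ω = 2π / T = 2π / 86400 s = 7.27×10^-5 s⁻¹.
Cω = 6.95×10^7 × 7.27×10^-5 = 5060 W/(m²·K).
Amplitude A = F₀ / (Cω) = 143.4 / 5060 = 0.0284 K.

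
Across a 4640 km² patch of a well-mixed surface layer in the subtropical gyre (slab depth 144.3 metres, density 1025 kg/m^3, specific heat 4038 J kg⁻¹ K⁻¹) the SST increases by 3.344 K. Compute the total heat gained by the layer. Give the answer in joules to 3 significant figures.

Areal heat capacity C = ρ c_p D = 1025 × 4038 × 144.3 = 5.97×10^8 J/(m²·K).
Heat per unit area: q = C ΔT = 5.97×10^8 × 3.344 = 2.00×10^9 J/m².
Total heat: Q = q × A = 2.00×10^9 × (4640 × 10⁶ m²) = 9.27×10^18 J.

9.27×10^18 J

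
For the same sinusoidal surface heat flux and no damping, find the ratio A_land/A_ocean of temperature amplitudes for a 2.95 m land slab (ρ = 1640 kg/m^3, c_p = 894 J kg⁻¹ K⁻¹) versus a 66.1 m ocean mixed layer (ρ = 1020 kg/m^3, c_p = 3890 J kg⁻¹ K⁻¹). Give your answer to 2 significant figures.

C_ocean = 1020 × 3890 × 66.1 = 2.62×10^8 J/(m²·K).
C_land = 1640 × 894 × 2.95 = 4.33×10^6 J/(m²·K).
Undamped amplitude ∝ 1/C, so A_land/A_ocean = C_ocean/C_land = 60.6.

61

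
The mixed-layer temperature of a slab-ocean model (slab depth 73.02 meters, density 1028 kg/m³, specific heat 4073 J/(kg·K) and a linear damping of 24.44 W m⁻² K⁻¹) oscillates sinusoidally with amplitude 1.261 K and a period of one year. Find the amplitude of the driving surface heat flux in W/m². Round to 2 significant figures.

83

Areal heat capacity C = ρ c_p D = 1028 × 4073 × 73.02 = 3.06×10^8 J/(m^2 K).
ω = 2π / 3.15×10^7 s = 1.99×10^-7 s⁻¹.
√((Cω)² + λ²) = √((60.9)² + 24.44²) = 65.6 W/(m²·K).
F₀ = A × √((Cω)²+λ²) = 1.261 × 65.6 = 82.8 W/m².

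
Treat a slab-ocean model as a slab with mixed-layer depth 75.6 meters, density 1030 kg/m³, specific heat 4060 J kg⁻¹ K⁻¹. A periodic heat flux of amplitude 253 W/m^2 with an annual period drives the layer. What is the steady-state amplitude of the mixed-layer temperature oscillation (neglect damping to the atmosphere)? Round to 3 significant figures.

4.02 K

Areal heat capacity C = ρ c_p D = 1030 × 4060 × 75.6 = 3.16×10^8 J/(m^2 K).
Angular frequency ω = 2π / T = 2π / 3.15×10^7 s = 1.99×10^-7 s⁻¹.
Cω = 3.16×10^8 × 1.99×10^-7 = 63.0 W/(m²·K).
Amplitude A = F₀ / (Cω) = 253 / 63.0 = 4.02 K.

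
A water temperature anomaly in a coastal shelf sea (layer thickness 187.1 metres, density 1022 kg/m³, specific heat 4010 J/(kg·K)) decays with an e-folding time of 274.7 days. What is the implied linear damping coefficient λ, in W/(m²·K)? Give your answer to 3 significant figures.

32.3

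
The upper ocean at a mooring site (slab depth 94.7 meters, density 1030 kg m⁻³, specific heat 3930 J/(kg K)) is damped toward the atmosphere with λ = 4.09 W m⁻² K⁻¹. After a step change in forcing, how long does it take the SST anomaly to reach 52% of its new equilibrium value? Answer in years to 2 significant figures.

Areal heat capacity C = ρ c_p D = 1030 × 3930 × 94.7 = 3.83×10^8 J/(m²·K).
τ = C / λ = 3.83×10^8 / 4.09 = 9.37×10^7 s.
Fraction reached: 1 − e^(−t/τ) = 0.52 ⇒ t = −τ ln(1 − 0.52) = τ × 0.734.
t = 6.88×10^7 s = 2.18 years.

2.2 years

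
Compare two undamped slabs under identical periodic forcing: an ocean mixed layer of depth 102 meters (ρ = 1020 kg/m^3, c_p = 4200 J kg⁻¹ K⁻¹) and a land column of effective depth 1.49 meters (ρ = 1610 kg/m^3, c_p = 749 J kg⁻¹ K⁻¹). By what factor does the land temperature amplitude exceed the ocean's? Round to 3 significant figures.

243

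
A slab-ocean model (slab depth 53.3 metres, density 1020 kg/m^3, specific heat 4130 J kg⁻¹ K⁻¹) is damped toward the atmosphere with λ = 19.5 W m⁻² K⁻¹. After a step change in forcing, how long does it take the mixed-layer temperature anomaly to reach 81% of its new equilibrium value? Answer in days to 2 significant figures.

220 days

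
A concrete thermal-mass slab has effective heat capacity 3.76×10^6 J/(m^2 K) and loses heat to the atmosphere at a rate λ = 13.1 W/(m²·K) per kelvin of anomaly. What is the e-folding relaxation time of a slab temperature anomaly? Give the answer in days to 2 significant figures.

3.3 days

Areal heat capacity C = 3.76×10^6 J/(m^2 K) (given).
Relaxation time τ = C / λ = 3.76×10^6 / 13.1 = 2.87×10^5 s.
In days: 2.87×10^5 s / (86400 s/day) = 3.32 days.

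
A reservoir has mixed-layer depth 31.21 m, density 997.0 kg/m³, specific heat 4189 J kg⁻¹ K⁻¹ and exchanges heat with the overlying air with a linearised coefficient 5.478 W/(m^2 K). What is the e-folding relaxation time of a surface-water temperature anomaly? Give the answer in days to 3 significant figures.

Areal heat capacity C = ρ c_p D = 997.0 × 4189 × 31.21 = 1.30×10^8 J/(m^2 K).
Relaxation time τ = C / λ = 1.30×10^8 / 5.478 = 2.38×10^7 s.
In days: 2.38×10^7 s / (86400 s/day) = 275 days.

275 days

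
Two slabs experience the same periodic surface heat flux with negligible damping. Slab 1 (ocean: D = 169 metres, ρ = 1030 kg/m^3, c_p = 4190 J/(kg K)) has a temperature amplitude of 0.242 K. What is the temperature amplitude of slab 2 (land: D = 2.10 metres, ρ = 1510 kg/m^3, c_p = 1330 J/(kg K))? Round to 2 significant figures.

42 K

C_ocean = 7.29×10^8 J/(m²·K); C_land = 4.22×10^6 J/(m²·K).
A ∝ 1/C ⇒ A_land = A_ocean × C_ocean/C_land = 0.242 × 173 = 41.9 K.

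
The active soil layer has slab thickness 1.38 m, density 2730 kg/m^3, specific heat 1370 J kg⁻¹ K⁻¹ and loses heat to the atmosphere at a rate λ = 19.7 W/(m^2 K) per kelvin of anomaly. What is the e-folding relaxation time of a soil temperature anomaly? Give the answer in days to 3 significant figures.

Areal heat capacity C = ρ c_p D = 2730 × 1370 × 1.38 = 5.16×10^6 J m⁻² K⁻¹.
Relaxation time τ = C / λ = 5.16×10^6 / 19.7 = 2.62×10^5 s.
In days: 2.62×10^5 s / (86400 s/day) = 3.03 days.

3.03 days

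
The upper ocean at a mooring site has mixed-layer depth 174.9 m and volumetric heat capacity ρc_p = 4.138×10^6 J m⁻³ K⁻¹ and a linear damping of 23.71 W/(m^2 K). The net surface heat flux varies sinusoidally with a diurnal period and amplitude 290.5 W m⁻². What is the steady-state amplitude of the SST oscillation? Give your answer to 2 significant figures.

Areal heat capacity C = ρc_p × D = 4.138×10^6 × 174.9 = 7.24×10^8 J/(m^2 K).
Angular frequency ω = 2π / T = 2π / 86400 s = 7.27×10^-5 s⁻¹.
√((Cω)² + λ²) = √((52600)² + 23.71²) = 52600 W/(m²·K).
Amplitude A = F₀ / √((Cω)²+λ²) = 290.5 / 52600 = 0.00552 K.

0.0055 K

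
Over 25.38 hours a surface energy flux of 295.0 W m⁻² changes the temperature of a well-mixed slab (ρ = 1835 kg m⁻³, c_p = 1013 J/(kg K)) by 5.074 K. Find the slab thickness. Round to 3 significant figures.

2.86 m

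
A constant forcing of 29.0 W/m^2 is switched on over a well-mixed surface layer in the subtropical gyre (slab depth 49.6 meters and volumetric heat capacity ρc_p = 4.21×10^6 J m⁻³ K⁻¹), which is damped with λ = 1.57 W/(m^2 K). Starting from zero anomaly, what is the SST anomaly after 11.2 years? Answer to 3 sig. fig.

Areal heat capacity C = ρc_p × D = 4.21×10^6 × 49.6 = 2.09×10^8 J/(m^2 K).
τ = C / λ = 2.09×10^8 / 1.57 = 1.33×10^8 s.
Equilibrium anomaly ΔT_eq = F / λ = 29.0 / 1.57 = 18.5 K.
t = 11.2 years = 3.53×10^8 s, so t/τ = 2.66.
ΔT(t) = ΔT_eq (1 − e^(−t/τ)) = 18.5 × (1 − e^−2.66) = 17.2 K.

17.2 K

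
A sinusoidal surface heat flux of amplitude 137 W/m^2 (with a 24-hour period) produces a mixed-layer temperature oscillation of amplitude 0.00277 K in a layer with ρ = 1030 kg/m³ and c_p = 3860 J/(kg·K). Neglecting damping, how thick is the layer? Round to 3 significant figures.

171 m

ω = 2π / 86400 s = 7.27×10^-5 s⁻¹.
Required C = F₀ / (A ω) = 137 / (0.00277 × 7.27×10^-5) = 6.80×10^8 J/(m²·K).
D = C / (ρ c_p) = 6.80×10^8 / (1030 × 3860) = 171 m.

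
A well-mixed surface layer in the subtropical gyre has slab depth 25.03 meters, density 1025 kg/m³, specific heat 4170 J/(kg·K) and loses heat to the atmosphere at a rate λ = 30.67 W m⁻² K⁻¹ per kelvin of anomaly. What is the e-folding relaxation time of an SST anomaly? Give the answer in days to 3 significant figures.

40.4 days

Areal heat capacity C = ρ c_p D = 1025 × 4170 × 25.03 = 1.07×10^8 J/(m^2 K).
Relaxation time τ = C / λ = 1.07×10^8 / 30.67 = 3.49×10^6 s.
In days: 3.49×10^6 s / (86400 s/day) = 40.4 days.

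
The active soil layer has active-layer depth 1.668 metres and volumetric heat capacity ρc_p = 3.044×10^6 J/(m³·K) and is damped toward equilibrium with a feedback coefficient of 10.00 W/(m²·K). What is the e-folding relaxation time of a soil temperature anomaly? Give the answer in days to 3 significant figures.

5.88 days

Areal heat capacity C = ρc_p × D = 3.044×10^6 × 1.668 = 5.08×10^6 J m⁻² K⁻¹.
Relaxation time τ = C / λ = 5.08×10^6 / 10.00 = 5.08×10^5 s.
In days: 5.08×10^5 s / (86400 s/day) = 5.88 days.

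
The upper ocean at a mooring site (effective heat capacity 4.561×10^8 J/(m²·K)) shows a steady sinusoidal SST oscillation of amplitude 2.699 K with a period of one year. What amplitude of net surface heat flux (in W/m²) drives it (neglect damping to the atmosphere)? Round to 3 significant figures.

Areal heat capacity C = 4.561×10^8 J/(m²·K) (given).
ω = 2π / 3.15×10^7 s = 1.99×10^-7 s⁻¹.
Cω = 4.56×10^8 × 1.99×10^-7 = 90.9 W/(m²·K).
F₀ = A × Cω = 2.699 × 90.9 = 245 W/m².

245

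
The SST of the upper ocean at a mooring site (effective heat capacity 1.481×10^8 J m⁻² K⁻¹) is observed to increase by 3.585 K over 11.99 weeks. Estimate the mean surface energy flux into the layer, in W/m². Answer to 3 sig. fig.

Areal heat capacity C = 1.481×10^8 J m⁻² K⁻¹ (given).
Required heat per unit area: Q = C ΔT = 1.48×10^8 × 3.585 = 5.31×10^8 J/m².
Flux F = Q / Δt = 5.31×10^8 / 7.25×10^6 s = 73.2 W/m².

73.2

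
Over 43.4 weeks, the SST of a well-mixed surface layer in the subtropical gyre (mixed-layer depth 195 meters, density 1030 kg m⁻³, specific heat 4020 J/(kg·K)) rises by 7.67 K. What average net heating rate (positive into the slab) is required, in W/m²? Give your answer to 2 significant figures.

240

Areal heat capacity C = ρ c_p D = 1030 × 4020 × 195 = 8.07×10^8 J/(m^2 K).
Required heat per unit area: Q = C ΔT = 8.07×10^8 × 7.67 = 6.19×10^9 J/m².
Flux F = Q / Δt = 6.19×10^9 / 2.62×10^7 s = 236 W/m².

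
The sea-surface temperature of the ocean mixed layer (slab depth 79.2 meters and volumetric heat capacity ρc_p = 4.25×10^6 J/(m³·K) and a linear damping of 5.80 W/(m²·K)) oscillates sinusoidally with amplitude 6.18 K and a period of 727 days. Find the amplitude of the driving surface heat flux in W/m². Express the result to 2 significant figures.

210

Areal heat capacity C = ρc_p × D = 4.25×10^6 × 79.2 = 3.37×10^8 J/(m^2 K).
ω = 2π / 6.28×10^7 s = 1.00×10^-7 s⁻¹.
√((Cω)² + λ²) = √((33.7)² + 5.80²) = 34.2 W/(m²·K).
F₀ = A × √((Cω)²+λ²) = 6.18 × 34.2 = 211 W/m².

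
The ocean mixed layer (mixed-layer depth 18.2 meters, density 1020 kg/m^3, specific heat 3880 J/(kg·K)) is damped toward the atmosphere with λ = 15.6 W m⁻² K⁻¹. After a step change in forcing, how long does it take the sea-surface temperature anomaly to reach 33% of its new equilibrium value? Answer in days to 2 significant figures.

Areal heat capacity C = ρ c_p D = 1020 × 3880 × 18.2 = 7.20×10^7 J/(m^2 K).
τ = C / λ = 7.20×10^7 / 15.6 = 4.62×10^6 s.
Fraction reached: 1 − e^(−t/τ) = 0.33 ⇒ t = −τ ln(1 − 0.33) = τ × 0.400.
t = 1.85×10^6 s = 21.4 days.

21 days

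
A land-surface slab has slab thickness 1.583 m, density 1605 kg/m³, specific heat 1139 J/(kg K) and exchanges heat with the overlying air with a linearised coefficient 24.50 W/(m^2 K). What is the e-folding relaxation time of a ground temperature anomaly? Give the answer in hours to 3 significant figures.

Areal heat capacity C = ρ c_p D = 1605 × 1139 × 1.583 = 2.89×10^6 J/(m^2 K).
Relaxation time τ = C / λ = 2.89×10^6 / 24.50 = 1.18×10^5 s.
In hours: 1.18×10^5 s / (3600 s/hour) = 32.8 hours.

32.8 hours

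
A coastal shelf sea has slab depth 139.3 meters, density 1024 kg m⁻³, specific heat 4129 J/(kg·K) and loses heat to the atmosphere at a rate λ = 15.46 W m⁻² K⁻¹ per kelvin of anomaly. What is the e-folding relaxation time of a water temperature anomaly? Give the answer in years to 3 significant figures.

Areal heat capacity C = ρ c_p D = 1024 × 4129 × 139.3 = 5.89×10^8 J/(m^2 K).
Relaxation time τ = C / λ = 5.89×10^8 / 15.46 = 3.81×10^7 s.
In years: 3.81×10^7 s / (3.156×10^7 s/year) = 1.21 years.

1.21 years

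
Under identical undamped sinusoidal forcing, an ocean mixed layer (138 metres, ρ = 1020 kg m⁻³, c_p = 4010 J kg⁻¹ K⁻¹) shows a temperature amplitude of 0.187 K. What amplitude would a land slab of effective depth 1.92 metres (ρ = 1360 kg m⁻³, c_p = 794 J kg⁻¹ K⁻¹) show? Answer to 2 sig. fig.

51 K

C_ocean = 5.64×10^8 J/(m²·K); C_land = 2.07×10^6 J/(m²·K).
A ∝ 1/C ⇒ A_land = A_ocean × C_ocean/C_land = 0.187 × 272 = 50.9 K.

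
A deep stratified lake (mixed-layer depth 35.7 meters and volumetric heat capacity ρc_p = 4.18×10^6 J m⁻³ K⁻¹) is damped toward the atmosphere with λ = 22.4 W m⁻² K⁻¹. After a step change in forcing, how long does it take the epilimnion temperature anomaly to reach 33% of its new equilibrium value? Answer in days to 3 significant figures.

30.9 days

Areal heat capacity C = ρc_p × D = 4.18×10^6 × 35.7 = 1.49×10^8 J m⁻² K⁻¹.
τ = C / λ = 1.49×10^8 / 22.4 = 6.66×10^6 s.
Fraction reached: 1 − e^(−t/τ) = 0.33 ⇒ t = −τ ln(1 − 0.33) = τ × 0.400.
t = 2.67×10^6 s = 30.9 days.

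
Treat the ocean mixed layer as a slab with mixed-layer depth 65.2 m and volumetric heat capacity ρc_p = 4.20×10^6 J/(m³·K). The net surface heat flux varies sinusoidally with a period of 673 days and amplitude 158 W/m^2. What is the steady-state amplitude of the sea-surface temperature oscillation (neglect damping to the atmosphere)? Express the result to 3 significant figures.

5.34 K

Areal heat capacity C = ρc_p × D = 4.20×10^6 × 65.2 = 2.74×10^8 J m⁻² K⁻¹.
Angular frequency ω = 2π / T = 2π / 5.81×10^7 s = 1.08×10^-7 s⁻¹.
Cω = 2.74×10^8 × 1.08×10^-7 = 29.6 W/(m²·K).
Amplitude A = F₀ / (Cω) = 158 / 29.6 = 5.34 K.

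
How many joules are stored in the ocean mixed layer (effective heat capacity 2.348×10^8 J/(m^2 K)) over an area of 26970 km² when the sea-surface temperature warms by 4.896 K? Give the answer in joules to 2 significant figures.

Areal heat capacity C = 2.348×10^8 J/(m^2 K) (given).
Heat per unit area: q = C ΔT = 2.35×10^8 × 4.896 = 1.15×10^9 J/m².
Total heat: Q = q × A = 1.15×10^9 × (26970 × 10⁶ m²) = 3.10×10^19 J.

3.1×10^19 J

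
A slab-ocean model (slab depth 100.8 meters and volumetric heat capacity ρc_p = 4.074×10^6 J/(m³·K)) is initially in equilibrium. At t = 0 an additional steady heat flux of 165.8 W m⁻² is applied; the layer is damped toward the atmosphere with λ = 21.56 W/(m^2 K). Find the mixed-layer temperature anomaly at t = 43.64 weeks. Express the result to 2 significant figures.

5.8 K

Areal heat capacity C = ρc_p × D = 4.074×10^6 × 100.8 = 4.11×10^8 J/(m²·K).
τ = C / λ = 4.11×10^8 / 21.56 = 1.90×10^7 s.
Equilibrium anomaly ΔT_eq = F / λ = 165.8 / 21.56 = 7.69 K.
t = 43.64 weeks = 2.64×10^7 s, so t/τ = 1.39.
ΔT(t) = ΔT_eq (1 − e^(−t/τ)) = 7.69 × (1 − e^−1.39) = 5.77 K.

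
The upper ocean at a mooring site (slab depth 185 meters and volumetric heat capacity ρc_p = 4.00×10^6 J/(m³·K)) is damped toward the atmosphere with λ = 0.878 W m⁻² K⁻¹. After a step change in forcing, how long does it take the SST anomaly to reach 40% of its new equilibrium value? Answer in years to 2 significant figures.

Areal heat capacity C = ρc_p × D = 4.00×10^6 × 185 = 7.40×10^8 J/(m²·K).
τ = C / λ = 7.40×10^8 / 0.878 = 8.43×10^8 s.
Fraction reached: 1 − e^(−t/τ) = 0.40 ⇒ t = −τ ln(1 − 0.40) = τ × 0.511.
t = 4.31×10^8 s = 13.6 years.

14 years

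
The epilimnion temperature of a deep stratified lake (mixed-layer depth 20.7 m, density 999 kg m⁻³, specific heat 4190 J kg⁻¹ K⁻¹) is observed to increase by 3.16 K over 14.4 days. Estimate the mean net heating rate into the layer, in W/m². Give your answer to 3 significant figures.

220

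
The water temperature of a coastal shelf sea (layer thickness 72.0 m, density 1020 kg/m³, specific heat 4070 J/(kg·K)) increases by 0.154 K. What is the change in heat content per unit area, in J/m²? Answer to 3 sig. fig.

4.60×10^7

Areal heat capacity C = ρ c_p D = 1020 × 4070 × 72.0 = 2.99×10^8 J m⁻² K⁻¹.
ΔQ = C ΔT = 2.99×10^8 × 0.154 = 4.60×10^7 J/m².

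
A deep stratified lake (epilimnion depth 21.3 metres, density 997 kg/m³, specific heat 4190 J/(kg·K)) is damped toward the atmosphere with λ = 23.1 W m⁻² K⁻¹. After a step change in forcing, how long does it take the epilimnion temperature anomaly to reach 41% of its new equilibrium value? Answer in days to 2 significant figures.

Areal heat capacity C = ρ c_p D = 997 × 4190 × 21.3 = 8.90×10^7 J/(m²·K).
τ = C / λ = 8.90×10^7 / 23.1 = 3.85×10^6 s.
Fraction reached: 1 − e^(−t/τ) = 0.41 ⇒ t = −τ ln(1 − 0.41) = τ × 0.528.
t = 2.03×10^6 s = 23.5 days.

24 days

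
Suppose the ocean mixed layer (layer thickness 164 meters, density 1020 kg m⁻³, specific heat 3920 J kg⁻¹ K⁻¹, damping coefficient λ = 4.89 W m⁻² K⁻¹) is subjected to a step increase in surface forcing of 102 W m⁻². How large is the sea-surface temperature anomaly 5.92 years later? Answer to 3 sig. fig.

Areal heat capacity C = ρ c_p D = 1020 × 3920 × 164 = 6.56×10^8 J/(m²·K).
τ = C / λ = 6.56×10^8 / 4.89 = 1.34×10^8 s.
Equilibrium anomaly ΔT_eq = F / λ = 102 / 4.89 = 20.9 K.
t = 5.92 years = 1.87×10^8 s, so t/τ = 1.39.
ΔT(t) = ΔT_eq (1 − e^(−t/τ)) = 20.9 × (1 − e^−1.39) = 15.7 K.

15.7 K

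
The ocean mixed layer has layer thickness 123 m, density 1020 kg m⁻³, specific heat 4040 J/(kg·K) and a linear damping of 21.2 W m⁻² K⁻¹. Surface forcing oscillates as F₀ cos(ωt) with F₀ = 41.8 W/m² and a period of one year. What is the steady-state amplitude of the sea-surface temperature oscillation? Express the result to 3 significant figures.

Areal heat capacity C = ρ c_p D = 1020 × 4040 × 123 = 5.07×10^8 J/(m²·K).
Angular frequency ω = 2π / T = 2π / 3.15×10^7 s = 1.99×10^-7 s⁻¹.
√((Cω)² + λ²) = √((101)² + 21.2²) = 103 W/(m²·K).
Amplitude A = F₀ / √((Cω)²+λ²) = 41.8 / 103 = 0.405 K.

0.405 K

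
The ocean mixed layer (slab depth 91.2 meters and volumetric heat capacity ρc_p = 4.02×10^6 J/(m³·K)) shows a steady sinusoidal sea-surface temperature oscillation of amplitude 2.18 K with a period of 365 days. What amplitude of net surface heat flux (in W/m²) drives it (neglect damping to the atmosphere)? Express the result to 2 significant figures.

160

Areal heat capacity C = ρc_p × D = 4.02×10^6 × 91.2 = 3.67×10^8 J/(m²·K).
ω = 2π / 3.15×10^7 s = 1.99×10^-7 s⁻¹.
Cω = 3.67×10^8 × 1.99×10^-7 = 73.0 W/(m²·K).
F₀ = A × Cω = 2.18 × 73.0 = 159 W/m².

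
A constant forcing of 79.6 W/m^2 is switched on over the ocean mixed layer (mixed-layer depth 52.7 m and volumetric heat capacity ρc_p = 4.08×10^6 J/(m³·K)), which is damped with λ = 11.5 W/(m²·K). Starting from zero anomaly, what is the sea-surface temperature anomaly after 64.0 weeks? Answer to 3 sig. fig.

Areal heat capacity C = ρc_p × D = 4.08×10^6 × 52.7 = 2.15×10^8 J/(m²·K).
τ = C / λ = 2.15×10^8 / 11.5 = 1.87×10^7 s.
Equilibrium anomaly ΔT_eq = F / λ = 79.6 / 11.5 = 6.92 K.
t = 64.0 weeks = 3.87×10^7 s, so t/τ = 2.07.
ΔT(t) = ΔT_eq (1 − e^(−t/τ)) = 6.92 × (1 − e^−2.07) = 6.05 K.

6.05 K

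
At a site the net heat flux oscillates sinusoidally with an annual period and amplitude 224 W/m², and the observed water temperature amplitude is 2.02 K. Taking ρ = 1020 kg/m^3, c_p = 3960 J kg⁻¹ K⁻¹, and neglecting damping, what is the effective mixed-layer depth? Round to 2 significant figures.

ω = 2π / 3.15×10^7 s = 1.99×10^-7 s⁻¹.
Required C = F₀ / (A ω) = 224 / (2.02 × 1.99×10^-7) = 5.57×10^8 J/(m²·K).
D = C / (ρ c_p) = 5.57×10^8 / (1020 × 3960) = 138 m.

140 m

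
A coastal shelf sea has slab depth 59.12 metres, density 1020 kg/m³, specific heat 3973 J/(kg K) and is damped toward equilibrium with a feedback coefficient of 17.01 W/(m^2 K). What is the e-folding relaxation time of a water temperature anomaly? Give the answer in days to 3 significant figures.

163 days

Areal heat capacity C = ρ c_p D = 1020 × 3973 × 59.12 = 2.40×10^8 J/(m^2 K).
Relaxation time τ = C / λ = 2.40×10^8 / 17.01 = 1.41×10^7 s.
In days: 1.41×10^7 s / (86400 s/day) = 163 days.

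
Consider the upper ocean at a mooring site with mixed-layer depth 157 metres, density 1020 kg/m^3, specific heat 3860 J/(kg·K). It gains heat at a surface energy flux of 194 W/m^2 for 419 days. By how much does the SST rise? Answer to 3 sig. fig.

11.4 K

Areal heat capacity C = ρ c_p D = 1020 × 3860 × 157 = 6.18×10^8 J/(m^2 K).
Net heat input Q = F Δt = 194 × (419 days × 86400 s/day) = 7.02×10^9 J/m².
ΔT = Q / C = 7.02×10^9 / 6.18×10^8 = 11.4 K.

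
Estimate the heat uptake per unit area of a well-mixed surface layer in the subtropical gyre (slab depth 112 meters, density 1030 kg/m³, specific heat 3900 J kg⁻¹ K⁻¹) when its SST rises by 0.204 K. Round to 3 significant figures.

Areal heat capacity C = ρ c_p D = 1030 × 3900 × 112 = 4.50×10^8 J m⁻² K⁻¹.
ΔQ = C ΔT = 4.50×10^8 × 0.204 = 9.18×10^7 J/m².

9.18×10^7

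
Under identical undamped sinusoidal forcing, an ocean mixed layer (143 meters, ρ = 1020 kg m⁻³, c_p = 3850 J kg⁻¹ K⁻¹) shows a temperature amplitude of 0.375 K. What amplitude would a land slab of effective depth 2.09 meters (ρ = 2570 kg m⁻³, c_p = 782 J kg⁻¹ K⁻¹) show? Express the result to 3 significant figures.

C_ocean = 5.62×10^8 J/(m²·K); C_land = 4.20×10^6 J/(m²·K).
A ∝ 1/C ⇒ A_land = A_ocean × C_ocean/C_land = 0.375 × 134 = 50.1 K.

50.1 K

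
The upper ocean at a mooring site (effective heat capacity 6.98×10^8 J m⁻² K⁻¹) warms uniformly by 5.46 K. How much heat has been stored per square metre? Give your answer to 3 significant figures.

3.81×10^9

Areal heat capacity C = 6.98×10^8 J m⁻² K⁻¹ (given).
ΔQ = C ΔT = 6.98×10^8 × 5.46 = 3.81×10^9 J/m².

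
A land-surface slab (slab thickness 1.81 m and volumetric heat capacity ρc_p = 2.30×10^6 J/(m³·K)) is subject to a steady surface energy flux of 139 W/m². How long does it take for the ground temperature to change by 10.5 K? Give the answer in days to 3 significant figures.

Areal heat capacity C = ρc_p × D = 2.30×10^6 × 1.81 = 4.16×10^6 J/(m^2 K).
Time required: Δt = C ΔT / F = 4.16×10^6 × 10.5 / 139 = 3.14×10^5 s.
In days: 3.14×10^5 s / (86400 s/day) = 3.64 days.

3.64 days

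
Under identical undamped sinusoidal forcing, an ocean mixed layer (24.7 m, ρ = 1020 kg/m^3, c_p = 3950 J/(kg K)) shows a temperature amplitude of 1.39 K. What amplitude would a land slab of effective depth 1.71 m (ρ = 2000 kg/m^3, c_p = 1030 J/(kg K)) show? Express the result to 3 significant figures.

C_ocean = 9.95×10^7 J/(m²·K); C_land = 3.52×10^6 J/(m²·K).
A ∝ 1/C ⇒ A_land = A_ocean × C_ocean/C_land = 1.39 × 28.3 = 39.3 K.

39.3 K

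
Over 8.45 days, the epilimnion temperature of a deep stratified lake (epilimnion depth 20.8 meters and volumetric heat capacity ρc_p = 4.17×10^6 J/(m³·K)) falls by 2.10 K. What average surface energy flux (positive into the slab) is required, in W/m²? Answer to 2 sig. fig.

Areal heat capacity C = ρc_p × D = 4.17×10^6 × 20.8 = 8.67×10^7 J/(m²·K).
Required heat per unit area: Q = C ΔT = 8.67×10^7 × -2.10 = -1.82×10^8 J/m².
Flux F = Q / Δt = -1.82×10^8 / 7.30×10^5 s = -249 W/m².

-250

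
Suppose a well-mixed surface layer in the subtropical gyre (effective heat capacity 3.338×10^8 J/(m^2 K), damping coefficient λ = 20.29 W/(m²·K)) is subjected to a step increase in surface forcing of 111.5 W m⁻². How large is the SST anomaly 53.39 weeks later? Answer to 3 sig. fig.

Areal heat capacity C = 3.338×10^8 J/(m^2 K) (given).
τ = C / λ = 3.34×10^8 / 20.29 = 1.65×10^7 s.
Equilibrium anomaly ΔT_eq = F / λ = 111.5 / 20.29 = 5.50 K.
t = 53.39 weeks = 3.23×10^7 s, so t/τ = 1.96.
ΔT(t) = ΔT_eq (1 − e^(−t/τ)) = 5.50 × (1 − e^−1.96) = 4.72 K.

4.72 K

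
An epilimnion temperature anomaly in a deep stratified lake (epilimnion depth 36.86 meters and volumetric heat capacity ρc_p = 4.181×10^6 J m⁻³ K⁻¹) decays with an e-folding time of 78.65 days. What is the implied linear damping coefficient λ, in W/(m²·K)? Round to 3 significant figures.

22.7

Areal heat capacity C = ρc_p × D = 4.181×10^6 × 36.86 = 1.54×10^8 J m⁻² K⁻¹.
τ = 78.65 days = 6.80×10^6 s.
λ = C / τ = 1.54×10^8 / 6.80×10^6 = 22.7 W/(m²·K).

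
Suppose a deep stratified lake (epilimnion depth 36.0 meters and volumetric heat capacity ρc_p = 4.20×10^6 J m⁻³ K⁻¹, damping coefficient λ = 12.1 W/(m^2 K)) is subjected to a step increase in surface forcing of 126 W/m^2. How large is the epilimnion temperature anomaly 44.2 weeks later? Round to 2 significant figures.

9.2 K

Areal heat capacity C = ρc_p × D = 4.20×10^6 × 36.0 = 1.51×10^8 J m⁻² K⁻¹.
τ = C / λ = 1.51×10^8 / 12.1 = 1.25×10^7 s.
Equilibrium anomaly ΔT_eq = F / λ = 126 / 12.1 = 10.4 K.
t = 44.2 weeks = 2.67×10^7 s, so t/τ = 2.14.
ΔT(t) = ΔT_eq (1 − e^(−t/τ)) = 10.4 × (1 − e^−2.14) = 9.19 K.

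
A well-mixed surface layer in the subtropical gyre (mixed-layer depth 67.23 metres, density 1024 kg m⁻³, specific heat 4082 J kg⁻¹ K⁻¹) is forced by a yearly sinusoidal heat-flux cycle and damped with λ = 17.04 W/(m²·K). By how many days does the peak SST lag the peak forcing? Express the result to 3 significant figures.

Areal heat capacity C = ρ c_p D = 1024 × 4082 × 67.23 = 2.81×10^8 J/(m^2 K).
ω = 2π / 3.15×10^7 s = 1.99×10^-7 s⁻¹.
Phase lag φ = arctan(Cω/λ) = arctan(56.0/17.04) = 1.28 rad.
Time lag = φ / ω = 1.28 / 1.99×10^-7 = 6.40×10^6 s = 74.1 days.

74.1 days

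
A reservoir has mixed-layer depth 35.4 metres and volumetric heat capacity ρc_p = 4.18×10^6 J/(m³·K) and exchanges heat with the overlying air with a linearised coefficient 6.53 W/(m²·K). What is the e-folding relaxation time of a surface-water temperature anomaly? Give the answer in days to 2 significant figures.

Areal heat capacity C = ρc_p × D = 4.18×10^6 × 35.4 = 1.48×10^8 J/(m^2 K).
Relaxation time τ = C / λ = 1.48×10^8 / 6.53 = 2.27×10^7 s.
In days: 2.27×10^7 s / (86400 s/day) = 262 days.

260 days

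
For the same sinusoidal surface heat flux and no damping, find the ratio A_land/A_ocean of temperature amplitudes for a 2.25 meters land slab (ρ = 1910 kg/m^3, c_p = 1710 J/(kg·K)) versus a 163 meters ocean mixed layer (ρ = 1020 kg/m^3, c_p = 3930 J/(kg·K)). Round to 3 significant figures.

88.9

C_ocean = 1020 × 3930 × 163 = 6.53×10^8 J/(m²·K).
C_land = 1910 × 1710 × 2.25 = 7.35×10^6 J/(m²·K).
Undamped amplitude ∝ 1/C, so A_land/A_ocean = C_ocean/C_land = 88.9.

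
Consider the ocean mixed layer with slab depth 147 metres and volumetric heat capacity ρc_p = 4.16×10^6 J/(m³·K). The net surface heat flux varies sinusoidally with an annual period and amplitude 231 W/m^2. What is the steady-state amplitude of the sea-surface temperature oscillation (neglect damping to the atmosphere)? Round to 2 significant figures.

1.9 K

Areal heat capacity C = ρc_p × D = 4.16×10^6 × 147 = 6.12×10^8 J m⁻² K⁻¹.
Angular frequency ω = 2π / T = 2π / 3.15×10^7 s = 1.99×10^-7 s⁻¹.
Cω = 6.12×10^8 × 1.99×10^-7 = 122 W/(m²·K).
Amplitude A = F₀ / (Cω) = 231 / 122 = 1.90 K.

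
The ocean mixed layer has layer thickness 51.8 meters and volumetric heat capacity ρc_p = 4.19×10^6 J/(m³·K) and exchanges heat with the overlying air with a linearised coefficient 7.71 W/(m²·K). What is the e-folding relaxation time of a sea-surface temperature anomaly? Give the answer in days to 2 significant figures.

Areal heat capacity C = ρc_p × D = 4.19×10^6 × 51.8 = 2.17×10^8 J/(m²·K).
Relaxation time τ = C / λ = 2.17×10^8 / 7.71 = 2.82×10^7 s.
In days: 2.82×10^7 s / (86400 s/day) = 326 days.

330 days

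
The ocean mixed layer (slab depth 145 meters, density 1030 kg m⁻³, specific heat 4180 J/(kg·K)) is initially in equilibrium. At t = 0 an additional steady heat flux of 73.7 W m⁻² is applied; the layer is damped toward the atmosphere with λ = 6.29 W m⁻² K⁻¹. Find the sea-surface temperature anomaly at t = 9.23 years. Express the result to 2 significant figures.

Areal heat capacity C = ρ c_p D = 1030 × 4180 × 145 = 6.24×10^8 J/(m²·K).
τ = C / λ = 6.24×10^8 / 6.29 = 9.93×10^7 s.
Equilibrium anomaly ΔT_eq = F / λ = 73.7 / 6.29 = 11.7 K.
t = 9.23 years = 2.91×10^8 s, so t/τ = 2.93.
ΔT(t) = ΔT_eq (1 − e^(−t/τ)) = 11.7 × (1 − e^−2.93) = 11.1 K.

11 K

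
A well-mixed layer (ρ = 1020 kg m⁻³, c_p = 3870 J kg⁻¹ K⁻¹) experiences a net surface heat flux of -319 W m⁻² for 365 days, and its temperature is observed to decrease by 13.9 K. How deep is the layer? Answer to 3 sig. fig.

183 m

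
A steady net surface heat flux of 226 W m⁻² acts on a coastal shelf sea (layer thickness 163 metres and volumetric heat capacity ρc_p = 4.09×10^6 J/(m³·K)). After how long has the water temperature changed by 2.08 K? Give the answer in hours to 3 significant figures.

1700 hours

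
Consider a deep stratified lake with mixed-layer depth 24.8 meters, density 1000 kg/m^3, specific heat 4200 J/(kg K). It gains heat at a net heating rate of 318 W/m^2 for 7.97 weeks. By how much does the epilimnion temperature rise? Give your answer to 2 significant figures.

15 K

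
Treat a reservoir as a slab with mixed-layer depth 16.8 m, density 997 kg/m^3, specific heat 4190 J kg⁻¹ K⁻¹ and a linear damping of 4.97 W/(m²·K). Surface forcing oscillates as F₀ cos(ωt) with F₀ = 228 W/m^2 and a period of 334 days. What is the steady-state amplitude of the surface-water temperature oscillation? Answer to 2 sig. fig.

Areal heat capacity C = ρ c_p D = 997 × 4190 × 16.8 = 7.02×10^7 J/(m^2 K).
Angular frequency ω = 2π / T = 2π / 2.89×10^7 s = 2.18×10^-7 s⁻¹.
√((Cω)² + λ²) = √((15.3)² + 4.97²) = 16.1 W/(m²·K).
Amplitude A = F₀ / √((Cω)²+λ²) = 228 / 16.1 = 14.2 K.

14 K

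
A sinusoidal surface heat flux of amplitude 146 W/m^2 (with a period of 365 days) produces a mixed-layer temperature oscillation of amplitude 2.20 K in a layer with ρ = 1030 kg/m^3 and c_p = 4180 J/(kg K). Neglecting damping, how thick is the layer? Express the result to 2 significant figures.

77 m

ω = 2π / 3.15×10^7 s = 1.99×10^-7 s⁻¹.
Required C = F₀ / (A ω) = 146 / (2.20 × 1.99×10^-7) = 3.33×10^8 J/(m²·K).
D = C / (ρ c_p) = 3.33×10^8 / (1030 × 4180) = 77.4 m.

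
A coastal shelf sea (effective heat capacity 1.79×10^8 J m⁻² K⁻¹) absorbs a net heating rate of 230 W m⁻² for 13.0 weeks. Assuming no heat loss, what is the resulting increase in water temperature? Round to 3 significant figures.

10.1 K

Areal heat capacity C = 1.79×10^8 J m⁻² K⁻¹ (given).
Net heat input Q = F Δt = 230 × (13.0 weeks × 6.048×10^5 s/week) = 1.81×10^9 J/m².
ΔT = Q / C = 1.81×10^9 / 1.79×10^8 = 10.1 K.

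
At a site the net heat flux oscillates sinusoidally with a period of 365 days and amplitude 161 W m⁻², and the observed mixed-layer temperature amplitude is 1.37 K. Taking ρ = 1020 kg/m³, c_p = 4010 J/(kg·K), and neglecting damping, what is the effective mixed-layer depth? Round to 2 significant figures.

140 m

ω = 2π / 3.15×10^7 s = 1.99×10^-7 s⁻¹.
Required C = F₀ / (A ω) = 161 / (1.37 × 1.99×10^-7) = 5.90×10^8 J/(m²·K).
D = C / (ρ c_p) = 5.90×10^8 / (1020 × 4010) = 144 m.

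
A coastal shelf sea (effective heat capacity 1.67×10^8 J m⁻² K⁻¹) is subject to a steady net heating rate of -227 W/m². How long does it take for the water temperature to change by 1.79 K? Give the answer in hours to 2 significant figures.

370 hours

Areal heat capacity C = 1.67×10^8 J m⁻² K⁻¹ (given).
Time required: Δt = C ΔT / F = 1.67×10^8 × -1.79 / -227 = 1.32×10^6 s.
In hours: 1.32×10^6 s / (3600 s/hour) = 366 hours.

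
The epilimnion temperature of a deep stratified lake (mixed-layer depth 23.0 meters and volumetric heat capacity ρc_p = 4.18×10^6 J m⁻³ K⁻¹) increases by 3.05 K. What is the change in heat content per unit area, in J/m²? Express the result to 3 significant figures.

2.93×10^8

Areal heat capacity C = ρc_p × D = 4.18×10^6 × 23.0 = 9.61×10^7 J m⁻² K⁻¹.
ΔQ = C ΔT = 9.61×10^7 × 3.05 = 2.93×10^8 J/m².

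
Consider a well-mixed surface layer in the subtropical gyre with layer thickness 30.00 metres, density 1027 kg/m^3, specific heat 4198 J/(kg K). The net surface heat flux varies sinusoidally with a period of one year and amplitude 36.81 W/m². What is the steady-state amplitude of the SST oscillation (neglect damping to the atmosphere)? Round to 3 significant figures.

1.43 K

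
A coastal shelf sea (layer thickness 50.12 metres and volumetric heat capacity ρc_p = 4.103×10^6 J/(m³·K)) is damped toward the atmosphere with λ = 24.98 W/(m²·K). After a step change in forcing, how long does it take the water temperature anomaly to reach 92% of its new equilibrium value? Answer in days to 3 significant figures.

Areal heat capacity C = ρc_p × D = 4.103×10^6 × 50.12 = 2.06×10^8 J/(m²·K).
τ = C / λ = 2.06×10^8 / 24.98 = 8.23×10^6 s.
Fraction reached: 1 − e^(−t/τ) = 0.92 ⇒ t = −τ ln(1 − 0.92) = τ × 2.53.
t = 2.08×10^7 s = 241 days.

241 days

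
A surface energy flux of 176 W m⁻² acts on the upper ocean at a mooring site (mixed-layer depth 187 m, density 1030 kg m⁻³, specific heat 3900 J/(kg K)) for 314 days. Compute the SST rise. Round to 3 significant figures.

Areal heat capacity C = ρ c_p D = 1030 × 3900 × 187 = 7.51×10^8 J/(m^2 K).
Net heat input Q = F Δt = 176 × (314 days × 86400 s/day) = 4.77×10^9 J/m².
ΔT = Q / C = 4.77×10^9 / 7.51×10^8 = 6.36 K.

6.36 K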